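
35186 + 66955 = 102141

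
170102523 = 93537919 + 76564604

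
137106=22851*6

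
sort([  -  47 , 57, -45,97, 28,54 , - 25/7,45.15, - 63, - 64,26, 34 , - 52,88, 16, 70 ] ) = [ - 64, - 63,-52, - 47, - 45, - 25/7 , 16,26,28,34, 45.15, 54,57,  70,88,97] 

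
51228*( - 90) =- 4610520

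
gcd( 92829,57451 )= 1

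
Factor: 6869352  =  2^3*3^1*7^1*31^1*1319^1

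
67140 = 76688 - 9548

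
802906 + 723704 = 1526610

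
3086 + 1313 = 4399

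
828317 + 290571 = 1118888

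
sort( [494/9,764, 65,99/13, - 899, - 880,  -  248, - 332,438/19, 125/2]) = [ -899 , - 880 , - 332, - 248,99/13,438/19,494/9,125/2,65,764]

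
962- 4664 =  - 3702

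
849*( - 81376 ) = -69088224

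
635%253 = 129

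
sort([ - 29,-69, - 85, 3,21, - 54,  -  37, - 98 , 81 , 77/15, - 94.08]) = [  -  98, - 94.08, - 85, - 69, - 54,-37, - 29 , 3 , 77/15, 21,81]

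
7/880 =7/880=   0.01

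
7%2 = 1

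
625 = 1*625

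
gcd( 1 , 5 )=1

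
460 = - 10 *( - 46) 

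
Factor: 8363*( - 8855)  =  - 5^1*7^1*11^1*23^1*8363^1 = - 74054365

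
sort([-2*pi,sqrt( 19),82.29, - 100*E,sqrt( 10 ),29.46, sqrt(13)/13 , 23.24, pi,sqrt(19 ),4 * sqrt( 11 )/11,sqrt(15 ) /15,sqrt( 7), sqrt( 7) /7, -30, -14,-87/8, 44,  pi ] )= [ - 100*E, - 30 , - 14,-87/8,  -  2 * pi , sqrt(15 ) /15,sqrt(13)/13,sqrt(7) /7,4*sqrt(11 )/11,sqrt(7), pi,pi, sqrt(10),sqrt(19 ),  sqrt(19), 23.24,29.46,44,82.29 ] 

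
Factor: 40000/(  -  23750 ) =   -  2^5 *19^( - 1) = -32/19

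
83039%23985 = 11084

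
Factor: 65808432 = 2^4*3^2*457003^1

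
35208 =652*54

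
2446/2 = 1223 = 1223.00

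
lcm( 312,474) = 24648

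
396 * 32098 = 12710808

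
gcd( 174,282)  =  6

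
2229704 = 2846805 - 617101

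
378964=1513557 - 1134593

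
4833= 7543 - 2710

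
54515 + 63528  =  118043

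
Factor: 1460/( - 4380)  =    -  3^( - 1) = - 1/3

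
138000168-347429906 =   -  209429738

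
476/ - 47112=- 1 +11659/11778 = - 0.01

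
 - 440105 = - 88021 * 5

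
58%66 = 58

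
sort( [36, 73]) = [ 36,73 ] 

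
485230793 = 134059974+351170819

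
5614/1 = 5614 = 5614.00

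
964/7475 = 964/7475 = 0.13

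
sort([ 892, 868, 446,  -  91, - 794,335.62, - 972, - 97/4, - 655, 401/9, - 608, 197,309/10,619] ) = [ - 972,  -  794, - 655, - 608, - 91,-97/4,309/10, 401/9,197,335.62,446 , 619, 868, 892] 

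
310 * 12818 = 3973580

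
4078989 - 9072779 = - 4993790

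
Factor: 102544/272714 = 232/617  =  2^3 * 29^1*617^ ( -1)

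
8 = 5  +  3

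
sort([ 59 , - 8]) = [ - 8, 59]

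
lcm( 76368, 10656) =458208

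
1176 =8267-7091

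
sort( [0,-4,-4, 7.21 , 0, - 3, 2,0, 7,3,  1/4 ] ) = [ - 4, - 4,  -  3,  0,  0,0, 1/4 , 2, 3,7, 7.21] 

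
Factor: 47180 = 2^2*5^1*7^1*337^1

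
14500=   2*7250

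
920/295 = 3 + 7/59  =  3.12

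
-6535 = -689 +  - 5846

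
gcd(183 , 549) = 183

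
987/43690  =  987/43690 = 0.02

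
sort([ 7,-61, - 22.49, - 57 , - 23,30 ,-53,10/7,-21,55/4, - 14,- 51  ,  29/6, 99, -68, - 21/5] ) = [-68,-61,-57, - 53, - 51, - 23 , - 22.49, - 21,-14,-21/5  ,  10/7,29/6,7,55/4, 30,99]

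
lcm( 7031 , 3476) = 309364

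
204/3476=51/869 = 0.06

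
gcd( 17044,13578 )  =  2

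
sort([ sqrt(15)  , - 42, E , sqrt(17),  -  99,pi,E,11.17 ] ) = [ - 99,-42,E,E,pi , sqrt( 15),  sqrt(17), 11.17]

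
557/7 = 557/7= 79.57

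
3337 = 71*47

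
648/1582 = 324/791 = 0.41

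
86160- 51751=34409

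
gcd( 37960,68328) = 7592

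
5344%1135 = 804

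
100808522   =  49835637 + 50972885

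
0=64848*0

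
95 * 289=27455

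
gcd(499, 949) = 1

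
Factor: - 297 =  - 3^3*11^1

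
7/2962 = 7/2962  =  0.00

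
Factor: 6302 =2^1 * 23^1*137^1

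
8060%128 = 124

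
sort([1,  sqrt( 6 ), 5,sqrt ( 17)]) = [1, sqrt(6 ),  sqrt(17 ),5]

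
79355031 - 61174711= 18180320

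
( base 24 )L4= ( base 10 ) 508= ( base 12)364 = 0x1fc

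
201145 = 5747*35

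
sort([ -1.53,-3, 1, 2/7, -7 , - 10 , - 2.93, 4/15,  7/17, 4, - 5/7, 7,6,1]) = [ - 10, - 7, - 3, - 2.93,  -  1.53,  -  5/7,4/15, 2/7, 7/17, 1 , 1, 4, 6, 7]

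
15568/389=15568/389 = 40.02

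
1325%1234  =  91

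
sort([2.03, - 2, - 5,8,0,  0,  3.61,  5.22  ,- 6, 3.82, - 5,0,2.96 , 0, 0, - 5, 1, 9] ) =[  -  6,-5  ,-5, - 5, - 2 , 0,0,0,0, 0 , 1, 2.03,2.96, 3.61,3.82, 5.22,8, 9] 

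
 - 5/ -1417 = 5/1417 = 0.00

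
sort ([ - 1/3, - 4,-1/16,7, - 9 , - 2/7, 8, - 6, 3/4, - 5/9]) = [ - 9, - 6, - 4, - 5/9,  -  1/3,  -  2/7,-1/16, 3/4, 7, 8 ] 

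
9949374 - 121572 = 9827802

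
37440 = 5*7488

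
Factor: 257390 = 2^1*5^1*7^1 * 3677^1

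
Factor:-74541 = - 3^1*24847^1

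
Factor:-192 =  - 2^6*3^1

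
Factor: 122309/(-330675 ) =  - 3^( - 1) * 5^( -2)*11^1*4409^( - 1)*11119^1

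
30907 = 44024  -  13117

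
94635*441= 41734035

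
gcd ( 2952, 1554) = 6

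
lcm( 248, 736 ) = 22816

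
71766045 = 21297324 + 50468721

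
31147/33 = 31147/33 = 943.85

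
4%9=4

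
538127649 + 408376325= 946503974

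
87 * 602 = 52374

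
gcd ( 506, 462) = 22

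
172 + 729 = 901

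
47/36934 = 47/36934 = 0.00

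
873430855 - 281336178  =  592094677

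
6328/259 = 24 + 16/37=24.43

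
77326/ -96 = -806 + 25/48 = -805.48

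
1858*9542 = 17729036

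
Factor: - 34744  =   - 2^3*43^1 * 101^1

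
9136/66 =4568/33 = 138.42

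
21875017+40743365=62618382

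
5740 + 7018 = 12758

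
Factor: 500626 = 2^1*7^1*35759^1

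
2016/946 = 1008/473 = 2.13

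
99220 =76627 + 22593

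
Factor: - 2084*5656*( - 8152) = 96088471808 = 2^8  *  7^1 * 101^1 *521^1*1019^1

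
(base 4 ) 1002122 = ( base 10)4250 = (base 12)2562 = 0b1000010011010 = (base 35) 3gf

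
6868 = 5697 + 1171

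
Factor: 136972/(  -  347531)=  - 2^2*11^2*17^( - 1)*283^1*20443^( - 1)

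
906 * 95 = 86070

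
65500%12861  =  1195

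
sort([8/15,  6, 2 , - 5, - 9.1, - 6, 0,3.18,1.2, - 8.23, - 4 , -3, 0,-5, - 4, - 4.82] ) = [ - 9.1, -8.23 , - 6, - 5, -5, - 4.82, - 4,  -  4,-3,0,0,8/15,1.2, 2, 3.18,6 ]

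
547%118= 75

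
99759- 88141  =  11618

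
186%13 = 4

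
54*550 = 29700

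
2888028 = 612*4719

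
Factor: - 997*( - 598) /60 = 2^( - 1)*3^( - 1 )*5^(-1)*13^1*23^1*997^1=298103/30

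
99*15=1485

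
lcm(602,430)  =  3010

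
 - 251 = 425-676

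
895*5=4475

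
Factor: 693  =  3^2 * 7^1*11^1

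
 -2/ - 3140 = 1/1570 = 0.00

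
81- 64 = 17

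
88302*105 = 9271710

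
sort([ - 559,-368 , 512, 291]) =[ - 559, - 368, 291,  512]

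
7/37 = 7/37 = 0.19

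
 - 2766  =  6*( - 461 )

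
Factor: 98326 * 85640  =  2^4*5^1*211^1 * 233^1 * 2141^1  =  8420638640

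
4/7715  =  4/7715   =  0.00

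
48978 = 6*8163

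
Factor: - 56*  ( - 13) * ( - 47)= - 2^3*7^1* 13^1 *47^1= - 34216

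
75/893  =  75/893= 0.08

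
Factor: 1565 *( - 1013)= -5^1*313^1*1013^1 = - 1585345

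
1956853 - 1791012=165841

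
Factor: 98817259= 98817259^1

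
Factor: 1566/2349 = 2^1 * 3^(  -  1) = 2/3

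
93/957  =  31/319=0.10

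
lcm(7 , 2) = 14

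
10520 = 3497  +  7023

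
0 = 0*565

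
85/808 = 85/808 = 0.11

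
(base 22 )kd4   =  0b10011011110010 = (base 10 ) 9970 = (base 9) 14607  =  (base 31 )ABJ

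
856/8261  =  856/8261 =0.10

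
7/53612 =7/53612 = 0.00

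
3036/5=3036/5 = 607.20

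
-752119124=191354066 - 943473190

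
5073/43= 5073/43 = 117.98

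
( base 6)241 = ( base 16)61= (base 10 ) 97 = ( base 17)5c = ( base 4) 1201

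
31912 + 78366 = 110278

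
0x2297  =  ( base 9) 13128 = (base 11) 6720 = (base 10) 8855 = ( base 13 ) 4052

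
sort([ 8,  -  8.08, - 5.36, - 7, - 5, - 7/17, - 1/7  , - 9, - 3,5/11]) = [-9, - 8.08, - 7,  -  5.36, - 5, - 3,-7/17, - 1/7, 5/11,  8] 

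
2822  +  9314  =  12136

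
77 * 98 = 7546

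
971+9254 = 10225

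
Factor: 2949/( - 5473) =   -  3^1* 13^( - 1) * 421^(-1 )*983^1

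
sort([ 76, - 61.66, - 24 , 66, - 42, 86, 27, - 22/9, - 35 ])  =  [ - 61.66 , - 42,-35 ,- 24,-22/9,  27 , 66 , 76, 86 ] 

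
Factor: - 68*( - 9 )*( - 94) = -2^3*3^2*17^1*47^1  =  -57528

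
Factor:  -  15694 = -2^1*7^1 * 19^1*59^1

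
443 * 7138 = 3162134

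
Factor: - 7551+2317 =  - 2^1*2617^1 = - 5234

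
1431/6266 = 1431/6266 = 0.23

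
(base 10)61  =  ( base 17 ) 3a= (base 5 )221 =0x3D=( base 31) 1u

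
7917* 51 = 403767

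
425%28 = 5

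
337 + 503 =840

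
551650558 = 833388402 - 281737844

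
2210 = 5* 442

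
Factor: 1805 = 5^1*19^2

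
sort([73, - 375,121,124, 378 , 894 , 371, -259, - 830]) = [  -  830,- 375,-259, 73,121, 124,371,378 , 894]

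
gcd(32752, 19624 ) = 8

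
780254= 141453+638801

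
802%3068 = 802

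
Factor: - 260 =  - 2^2*5^1*13^1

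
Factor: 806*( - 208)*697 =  - 116850656=-2^5*13^2*17^1 *31^1*41^1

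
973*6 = 5838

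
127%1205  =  127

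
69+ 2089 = 2158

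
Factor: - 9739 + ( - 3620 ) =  - 3^1*61^1*73^1 = - 13359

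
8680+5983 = 14663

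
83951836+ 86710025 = 170661861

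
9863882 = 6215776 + 3648106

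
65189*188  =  12255532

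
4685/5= 937= 937.00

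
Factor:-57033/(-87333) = 3^1 * 43^ (- 1 )*677^ (-1 )*6337^1 = 19011/29111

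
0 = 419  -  419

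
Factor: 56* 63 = 3528 = 2^3* 3^2*7^2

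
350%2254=350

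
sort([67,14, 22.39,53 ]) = [ 14 , 22.39,53,67]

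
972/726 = 1  +  41/121 = 1.34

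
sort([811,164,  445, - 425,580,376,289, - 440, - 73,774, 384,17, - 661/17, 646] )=[ - 440, - 425,- 73, - 661/17,17  ,  164,289, 376, 384,445, 580,646, 774,811 ] 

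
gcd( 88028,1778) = 2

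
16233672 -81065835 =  -64832163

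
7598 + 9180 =16778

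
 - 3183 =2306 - 5489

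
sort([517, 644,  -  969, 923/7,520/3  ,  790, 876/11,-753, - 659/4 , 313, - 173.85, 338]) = [ - 969, - 753, - 173.85,  -  659/4,876/11, 923/7 , 520/3, 313, 338,517,644, 790 ] 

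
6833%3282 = 269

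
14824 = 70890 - 56066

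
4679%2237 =205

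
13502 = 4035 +9467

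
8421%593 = 119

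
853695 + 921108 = 1774803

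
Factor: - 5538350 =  - 2^1* 5^2*257^1*431^1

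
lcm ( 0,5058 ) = 0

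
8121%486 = 345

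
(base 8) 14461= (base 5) 201244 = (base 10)6449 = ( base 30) 74t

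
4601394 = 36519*126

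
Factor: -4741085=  - 5^1 * 599^1*1583^1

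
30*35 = 1050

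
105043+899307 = 1004350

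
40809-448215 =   -  407406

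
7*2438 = 17066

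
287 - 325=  - 38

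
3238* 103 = 333514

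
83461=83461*1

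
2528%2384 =144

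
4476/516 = 8 + 29/43 = 8.67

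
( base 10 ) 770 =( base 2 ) 1100000010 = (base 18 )26e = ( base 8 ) 1402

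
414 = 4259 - 3845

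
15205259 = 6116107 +9089152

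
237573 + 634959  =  872532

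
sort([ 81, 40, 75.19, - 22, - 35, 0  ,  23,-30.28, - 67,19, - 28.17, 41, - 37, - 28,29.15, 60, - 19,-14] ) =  [ - 67,-37, - 35,- 30.28 ,- 28.17, - 28,-22,  -  19,-14, 0,  19,23, 29.15,40, 41,60, 75.19,  81 ]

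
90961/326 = 279 +7/326 = 279.02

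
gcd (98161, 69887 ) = 1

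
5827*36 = 209772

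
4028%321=176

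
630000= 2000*315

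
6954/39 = 2318/13 = 178.31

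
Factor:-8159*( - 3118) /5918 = 12719881/2959 = 11^(  -  1)*41^1*199^1*269^(-1 )*1559^1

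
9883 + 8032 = 17915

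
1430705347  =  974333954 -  - 456371393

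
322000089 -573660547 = -251660458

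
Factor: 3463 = 3463^1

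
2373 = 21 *113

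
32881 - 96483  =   - 63602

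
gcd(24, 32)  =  8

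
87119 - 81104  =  6015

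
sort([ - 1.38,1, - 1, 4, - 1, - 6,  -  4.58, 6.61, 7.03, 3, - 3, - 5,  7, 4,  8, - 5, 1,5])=[ - 6,-5, - 5, - 4.58, - 3, - 1.38, - 1,- 1,1, 1 , 3,4 , 4,5, 6.61, 7, 7.03, 8]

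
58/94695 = 58/94695 = 0.00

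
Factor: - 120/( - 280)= 3^1*7^(-1 ) = 3/7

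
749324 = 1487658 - 738334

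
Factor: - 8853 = - 3^1 * 13^1 * 227^1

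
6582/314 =20 + 151/157 =20.96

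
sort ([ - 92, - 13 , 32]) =[ - 92,  -  13,32]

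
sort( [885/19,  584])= [885/19, 584]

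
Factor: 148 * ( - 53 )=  - 2^2*37^1*53^1 =-  7844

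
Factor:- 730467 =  - 3^2*81163^1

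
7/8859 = 7/8859=0.00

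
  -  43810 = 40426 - 84236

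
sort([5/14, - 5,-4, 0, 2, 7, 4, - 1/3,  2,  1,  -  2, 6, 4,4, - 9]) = [  -  9, - 5,  -  4, - 2, - 1/3, 0, 5/14, 1, 2,2, 4, 4, 4, 6, 7]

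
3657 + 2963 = 6620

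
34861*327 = 11399547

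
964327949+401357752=1365685701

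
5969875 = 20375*293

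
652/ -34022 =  -1 + 16685/17011 = -  0.02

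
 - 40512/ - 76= 10128/19 = 533.05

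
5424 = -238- - 5662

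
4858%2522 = 2336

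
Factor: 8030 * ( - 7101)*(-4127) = 2^1*3^3*5^1 * 11^1*73^1*263^1*4127^1  =  235325790810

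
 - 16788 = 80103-96891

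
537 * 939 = 504243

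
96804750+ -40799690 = 56005060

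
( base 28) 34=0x58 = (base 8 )130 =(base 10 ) 88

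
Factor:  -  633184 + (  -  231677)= -3^1*19^1*15173^1 = -864861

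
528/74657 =48/6787 = 0.01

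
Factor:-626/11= - 2^1*11^ ( - 1)*313^1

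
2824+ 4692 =7516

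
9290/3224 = 4645/1612=2.88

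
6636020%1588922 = 280332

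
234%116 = 2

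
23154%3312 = 3282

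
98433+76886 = 175319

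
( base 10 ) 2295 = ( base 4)203313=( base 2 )100011110111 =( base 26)3a7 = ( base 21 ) 546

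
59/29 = 59/29=2.03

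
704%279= 146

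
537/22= 24 + 9/22 = 24.41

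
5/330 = 1/66  =  0.02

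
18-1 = 17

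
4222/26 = 2111/13 = 162.38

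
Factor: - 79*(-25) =1975 = 5^2*79^1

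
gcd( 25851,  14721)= 21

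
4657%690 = 517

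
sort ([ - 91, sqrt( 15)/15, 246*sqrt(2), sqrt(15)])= [ - 91,sqrt ( 15 )/15,sqrt(15 ), 246*sqrt( 2 ) ]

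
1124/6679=1124/6679 = 0.17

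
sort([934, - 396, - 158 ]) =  [-396, - 158, 934 ] 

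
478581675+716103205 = 1194684880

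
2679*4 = 10716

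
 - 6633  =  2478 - 9111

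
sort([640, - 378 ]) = [ - 378,640 ] 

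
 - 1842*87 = -160254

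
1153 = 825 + 328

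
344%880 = 344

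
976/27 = 976/27= 36.15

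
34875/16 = 34875/16 = 2179.69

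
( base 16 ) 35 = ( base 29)1o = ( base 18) 2h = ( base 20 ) 2D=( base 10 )53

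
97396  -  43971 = 53425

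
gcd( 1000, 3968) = 8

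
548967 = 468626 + 80341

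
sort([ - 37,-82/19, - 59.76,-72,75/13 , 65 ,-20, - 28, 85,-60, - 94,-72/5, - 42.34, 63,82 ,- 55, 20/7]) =[  -  94 ,-72, - 60, - 59.76, - 55,  -  42.34,- 37,-28, -20, - 72/5, - 82/19,20/7,75/13, 63,65,  82,85]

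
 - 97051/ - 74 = 1311 +1/2 = 1311.50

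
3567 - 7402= - 3835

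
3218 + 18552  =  21770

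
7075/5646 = 1 + 1429/5646 = 1.25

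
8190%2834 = 2522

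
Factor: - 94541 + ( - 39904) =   -  134445  =  -3^1*5^1*8963^1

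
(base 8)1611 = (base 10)905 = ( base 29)126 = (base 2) 1110001001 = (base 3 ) 1020112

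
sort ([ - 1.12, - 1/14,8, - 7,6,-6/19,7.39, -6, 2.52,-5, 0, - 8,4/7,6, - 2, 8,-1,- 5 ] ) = [ - 8, - 7, - 6, - 5, - 5, - 2, - 1.12, - 1, - 6/19,-1/14,  0 , 4/7,2.52,6,6  ,  7.39,8,  8]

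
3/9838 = 3/9838 = 0.00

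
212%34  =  8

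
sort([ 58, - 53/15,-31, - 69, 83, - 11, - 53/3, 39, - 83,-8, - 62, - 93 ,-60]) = [ - 93, - 83 , - 69, - 62, - 60,-31,- 53/3 ,  -  11,-8, - 53/15, 39 , 58,83] 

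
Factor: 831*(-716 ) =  - 2^2*3^1*179^1*277^1 = -594996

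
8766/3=2922  =  2922.00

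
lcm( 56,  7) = 56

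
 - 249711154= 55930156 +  - 305641310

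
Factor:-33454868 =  - 2^2 *8363717^1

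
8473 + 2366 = 10839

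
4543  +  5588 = 10131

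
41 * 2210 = 90610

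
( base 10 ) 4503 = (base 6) 32503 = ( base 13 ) 2085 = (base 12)2733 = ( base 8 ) 10627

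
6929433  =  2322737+4606696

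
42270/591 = 14090/197= 71.52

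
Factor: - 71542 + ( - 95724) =-2^1* 11^1*7603^1 = - 167266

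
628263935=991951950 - 363688015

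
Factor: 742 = 2^1*7^1*53^1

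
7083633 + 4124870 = 11208503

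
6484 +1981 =8465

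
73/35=73/35 = 2.09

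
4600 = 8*575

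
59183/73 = 59183/73 = 810.73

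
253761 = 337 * 753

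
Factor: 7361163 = 3^2*817907^1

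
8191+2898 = 11089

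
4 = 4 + 0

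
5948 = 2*2974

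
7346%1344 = 626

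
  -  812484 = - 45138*18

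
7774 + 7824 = 15598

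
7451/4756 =7451/4756 = 1.57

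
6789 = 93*73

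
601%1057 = 601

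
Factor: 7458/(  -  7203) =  - 2486/2401 = -2^1*7^( - 4 )*11^1 * 113^1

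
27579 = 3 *9193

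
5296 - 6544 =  - 1248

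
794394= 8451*94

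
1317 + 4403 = 5720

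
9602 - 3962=5640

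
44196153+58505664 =102701817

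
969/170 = 57/10 = 5.70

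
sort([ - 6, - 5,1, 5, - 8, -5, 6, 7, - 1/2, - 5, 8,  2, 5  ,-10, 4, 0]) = [-10,-8, - 6,  -  5, - 5, - 5, -1/2, 0,1, 2, 4,5 , 5, 6 , 7,8 ] 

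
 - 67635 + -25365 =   -  93000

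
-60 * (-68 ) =4080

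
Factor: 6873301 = 6873301^1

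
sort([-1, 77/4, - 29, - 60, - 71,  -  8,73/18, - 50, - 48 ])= [ - 71, - 60, - 50, - 48, - 29, - 8,- 1, 73/18,77/4 ] 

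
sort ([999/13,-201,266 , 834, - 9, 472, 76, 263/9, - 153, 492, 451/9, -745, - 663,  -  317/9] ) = [  -  745,  -  663, - 201, - 153,  -  317/9, - 9,263/9,451/9, 76 , 999/13, 266,472, 492, 834]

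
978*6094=5959932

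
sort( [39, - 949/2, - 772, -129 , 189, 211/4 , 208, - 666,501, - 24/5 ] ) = [ - 772, - 666, - 949/2, - 129,-24/5, 39, 211/4, 189, 208, 501 ] 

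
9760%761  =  628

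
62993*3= 188979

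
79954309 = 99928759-19974450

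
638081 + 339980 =978061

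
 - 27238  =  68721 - 95959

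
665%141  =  101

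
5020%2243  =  534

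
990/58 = 495/29= 17.07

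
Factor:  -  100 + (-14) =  - 2^1*3^1*19^1 = -  114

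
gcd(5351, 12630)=1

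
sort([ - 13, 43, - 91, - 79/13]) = [ - 91, - 13, - 79/13,43 ] 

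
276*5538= 1528488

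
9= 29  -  20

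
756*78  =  58968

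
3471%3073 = 398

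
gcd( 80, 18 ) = 2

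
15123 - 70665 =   -  55542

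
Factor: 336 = 2^4  *  3^1*7^1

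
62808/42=1495 + 3/7 = 1495.43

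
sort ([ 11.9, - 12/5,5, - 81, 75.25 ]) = [ - 81, - 12/5,5,11.9, 75.25 ] 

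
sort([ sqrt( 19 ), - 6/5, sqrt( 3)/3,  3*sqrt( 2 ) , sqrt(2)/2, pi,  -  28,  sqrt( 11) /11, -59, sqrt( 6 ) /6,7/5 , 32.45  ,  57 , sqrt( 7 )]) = [ -59, -28, - 6/5,  sqrt( 11 )/11, sqrt( 6) /6 , sqrt( 3 ) /3, sqrt(2) /2, 7/5, sqrt( 7 ), pi, 3*sqrt( 2 ), sqrt(19),32.45,57 ] 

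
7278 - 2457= 4821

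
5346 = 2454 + 2892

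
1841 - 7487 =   -  5646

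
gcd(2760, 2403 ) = 3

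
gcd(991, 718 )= 1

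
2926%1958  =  968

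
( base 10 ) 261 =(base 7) 522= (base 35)7g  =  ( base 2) 100000101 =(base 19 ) DE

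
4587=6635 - 2048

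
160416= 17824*9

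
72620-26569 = 46051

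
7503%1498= 13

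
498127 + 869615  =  1367742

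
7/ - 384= - 7/384 = - 0.02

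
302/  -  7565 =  - 302/7565= - 0.04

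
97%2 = 1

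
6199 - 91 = 6108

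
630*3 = 1890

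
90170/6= 45085/3 = 15028.33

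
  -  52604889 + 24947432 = - 27657457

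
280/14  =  20 = 20.00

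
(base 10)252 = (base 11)20A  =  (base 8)374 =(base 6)1100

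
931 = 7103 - 6172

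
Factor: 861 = 3^1*7^1*41^1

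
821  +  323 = 1144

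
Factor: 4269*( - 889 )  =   - 3^1*7^1*127^1*1423^1 = - 3795141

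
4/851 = 4/851=0.00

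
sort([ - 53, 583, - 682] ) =[ - 682,- 53, 583] 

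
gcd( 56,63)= 7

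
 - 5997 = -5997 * 1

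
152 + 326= 478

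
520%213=94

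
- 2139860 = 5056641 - 7196501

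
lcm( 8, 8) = 8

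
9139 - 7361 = 1778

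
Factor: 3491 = 3491^1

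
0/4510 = 0 = 0.00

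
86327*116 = 10013932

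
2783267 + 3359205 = 6142472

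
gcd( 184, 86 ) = 2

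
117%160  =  117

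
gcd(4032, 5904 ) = 144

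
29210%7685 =6155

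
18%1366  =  18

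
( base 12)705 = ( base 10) 1013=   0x3f5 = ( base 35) SX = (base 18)325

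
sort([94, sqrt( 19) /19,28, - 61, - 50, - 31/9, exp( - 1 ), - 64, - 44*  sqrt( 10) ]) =[  -  44*sqrt( 10 ), - 64, - 61,  -  50,-31/9, sqrt( 19 )/19,exp(-1 ), 28,94]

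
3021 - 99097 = - 96076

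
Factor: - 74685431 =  -74685431^1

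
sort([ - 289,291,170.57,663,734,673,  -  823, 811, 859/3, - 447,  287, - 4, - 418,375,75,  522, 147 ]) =[ -823,-447, - 418,-289, - 4 , 75,147,  170.57, 859/3,287, 291,375,522, 663, 673,  734,  811] 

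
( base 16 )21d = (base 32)gt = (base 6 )2301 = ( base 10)541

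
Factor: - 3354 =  - 2^1*3^1*13^1*43^1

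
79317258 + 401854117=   481171375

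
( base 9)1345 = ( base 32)VL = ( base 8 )1765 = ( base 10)1013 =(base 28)185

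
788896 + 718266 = 1507162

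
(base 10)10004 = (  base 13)4727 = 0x2714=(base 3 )111201112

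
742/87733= 742/87733 = 0.01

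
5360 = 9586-4226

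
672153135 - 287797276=384355859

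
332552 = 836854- 504302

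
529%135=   124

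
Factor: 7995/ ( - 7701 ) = - 2665/2567 =- 5^1 * 13^1*17^( - 1 )*41^1*151^ ( - 1)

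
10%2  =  0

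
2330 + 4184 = 6514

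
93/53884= 93/53884 = 0.00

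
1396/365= 3 + 301/365 = 3.82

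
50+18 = 68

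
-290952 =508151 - 799103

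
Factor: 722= 2^1*19^2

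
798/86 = 399/43=9.28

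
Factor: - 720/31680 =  - 1/44=- 2^ ( - 2)*11^( - 1) 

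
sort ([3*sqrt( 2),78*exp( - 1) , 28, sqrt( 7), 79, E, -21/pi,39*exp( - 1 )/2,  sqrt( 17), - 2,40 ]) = [ - 21/pi,-2, sqrt (7),E,sqrt( 17),3* sqrt( 2 ), 39 * exp( - 1)/2, 28, 78 * exp (-1), 40, 79]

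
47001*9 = 423009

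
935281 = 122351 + 812930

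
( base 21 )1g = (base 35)12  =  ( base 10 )37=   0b100101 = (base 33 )14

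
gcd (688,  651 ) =1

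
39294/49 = 801 + 45/49= 801.92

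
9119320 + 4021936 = 13141256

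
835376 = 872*958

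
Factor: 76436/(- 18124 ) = -97/23 = -23^(  -  1)*97^1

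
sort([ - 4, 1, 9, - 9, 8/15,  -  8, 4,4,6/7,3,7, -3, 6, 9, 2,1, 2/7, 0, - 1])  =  [- 9, - 8,  -  4, - 3 ,-1,0,2/7, 8/15,6/7, 1, 1, 2,3, 4,4,6, 7, 9,9]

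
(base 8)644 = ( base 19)132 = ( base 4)12210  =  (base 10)420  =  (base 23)I6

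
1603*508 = 814324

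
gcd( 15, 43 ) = 1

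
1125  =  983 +142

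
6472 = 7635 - 1163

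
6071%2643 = 785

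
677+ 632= 1309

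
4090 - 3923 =167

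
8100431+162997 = 8263428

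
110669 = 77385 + 33284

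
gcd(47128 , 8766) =2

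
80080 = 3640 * 22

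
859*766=657994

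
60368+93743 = 154111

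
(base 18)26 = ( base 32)1A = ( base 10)42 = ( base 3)1120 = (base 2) 101010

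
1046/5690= 523/2845 = 0.18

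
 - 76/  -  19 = 4 + 0/1 = 4.00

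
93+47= 140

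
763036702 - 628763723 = 134272979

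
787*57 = 44859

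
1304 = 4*326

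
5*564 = 2820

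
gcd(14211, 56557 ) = 1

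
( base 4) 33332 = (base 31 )11U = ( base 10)1022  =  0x3FE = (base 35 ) t7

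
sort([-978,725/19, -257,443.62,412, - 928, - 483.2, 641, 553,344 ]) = [ - 978, - 928, - 483.2, - 257,725/19,344, 412, 443.62,553,641]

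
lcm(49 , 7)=49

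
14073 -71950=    - 57877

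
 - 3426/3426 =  - 1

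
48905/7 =6986 + 3/7= 6986.43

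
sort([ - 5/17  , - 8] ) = [ - 8,-5/17 ] 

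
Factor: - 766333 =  - 766333^1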